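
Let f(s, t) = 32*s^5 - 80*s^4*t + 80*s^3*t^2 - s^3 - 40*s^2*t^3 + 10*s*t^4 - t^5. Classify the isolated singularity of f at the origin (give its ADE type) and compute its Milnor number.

Type E_8, Milnor number mu = 8.

The Hessian of f at 0 has rank 0. Corank 2; j^3 = -s^3 is a perfect cube, so E-series; the 5-jet and mu = 8 give E_8.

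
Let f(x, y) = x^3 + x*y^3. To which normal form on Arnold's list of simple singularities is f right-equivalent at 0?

The Hessian of f at 0 has rank 0. Corank 2; j^3 = x^3 is a perfect cube, so E-series; the 4-jet and mu = 7 give E_7.

E_{7}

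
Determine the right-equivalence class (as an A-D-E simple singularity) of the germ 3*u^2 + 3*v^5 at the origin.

The Hessian of f at 0 is [[6, 0], [0, 0]] with rank 1, so corank 1. A Groebner basis of the Jacobian ideal J(f) in C{u,v} is {v^4, u}; counting standard monomials gives mu = 4. Corank 1: A-series; mu = 4 gives A_4.

A4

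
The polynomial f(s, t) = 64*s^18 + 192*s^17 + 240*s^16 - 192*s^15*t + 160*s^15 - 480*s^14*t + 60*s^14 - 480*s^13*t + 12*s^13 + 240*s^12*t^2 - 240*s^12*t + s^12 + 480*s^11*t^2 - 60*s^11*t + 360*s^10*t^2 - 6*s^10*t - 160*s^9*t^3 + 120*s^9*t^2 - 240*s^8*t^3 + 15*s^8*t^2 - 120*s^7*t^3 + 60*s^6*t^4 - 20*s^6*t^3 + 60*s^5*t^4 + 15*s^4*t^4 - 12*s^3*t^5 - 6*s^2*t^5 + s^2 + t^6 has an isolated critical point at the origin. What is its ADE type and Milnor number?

Type A5, Milnor number mu = 5.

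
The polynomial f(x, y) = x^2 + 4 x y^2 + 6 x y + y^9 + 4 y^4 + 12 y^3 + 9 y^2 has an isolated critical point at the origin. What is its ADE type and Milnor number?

The Hessian of f at 0 has rank 1. Corank 1: A-series; mu = 8 gives A_8.

Type A8, Milnor number mu = 8.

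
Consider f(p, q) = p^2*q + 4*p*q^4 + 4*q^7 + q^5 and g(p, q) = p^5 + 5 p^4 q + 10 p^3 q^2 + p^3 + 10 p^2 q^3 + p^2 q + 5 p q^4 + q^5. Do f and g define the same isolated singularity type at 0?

Yes.

The Hessian of f at 0 is [[0, 0], [0, 0]] with rank 0, so corank 2. A Groebner basis of the Jacobian ideal J(f) in C{p,q} is {p*q/2 + q^4, p*q^2, p^2 - 5*p*q/2}; counting standard monomials gives mu = 6. Corank 2; j^3 = p^2*q has shape L^2 M (L != M), so D-series; mu = 6 gives D_6. The Hessian of g at 0 is [[0, 0], [0, 0]] with rank 0, so corank 2. A Groebner basis of the Jacobian ideal J(g) in C{p,q} is {-p*q/5 + q^4, p*q^2, p^2 + p*q}; counting standard monomials gives mu = 6. Corank 2; j^3 = p^2*(p + q) has shape L^2 M (L != M), so D-series; mu = 6 gives D_6. Both have type D_6, hence right-equivalent.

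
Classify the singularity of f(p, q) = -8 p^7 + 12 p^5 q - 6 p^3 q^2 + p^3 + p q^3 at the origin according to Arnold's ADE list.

The Hessian of f at 0 is [[0, 0], [0, 0]] with rank 0, so corank 2. A Groebner basis of the Jacobian ideal J(f) in C{p,q} is {p^3, p*q^2, 3*p^2 + q^3}; counting standard monomials gives mu = 7. Corank 2; j^3 = p^3 is a perfect cube, so E-series; the 4-jet and mu = 7 give E_7.

E7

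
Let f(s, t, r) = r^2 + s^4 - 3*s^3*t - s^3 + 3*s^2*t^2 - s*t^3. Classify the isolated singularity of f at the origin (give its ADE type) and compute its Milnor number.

Type E7, Milnor number mu = 7.

The Hessian of f at 0 has rank 1. Corank 2; j^3 = -s^3 is a perfect cube, so E-series; the 4-jet and mu = 7 give E_7.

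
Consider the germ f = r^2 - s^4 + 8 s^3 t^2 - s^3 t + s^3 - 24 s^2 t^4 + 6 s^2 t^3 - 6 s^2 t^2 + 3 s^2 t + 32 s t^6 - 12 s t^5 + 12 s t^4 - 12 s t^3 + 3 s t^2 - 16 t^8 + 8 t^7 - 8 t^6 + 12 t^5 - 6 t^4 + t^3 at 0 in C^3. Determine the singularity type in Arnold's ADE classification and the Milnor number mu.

Type E_{7}, Milnor number mu = 7.

The Hessian of f at 0 has rank 1. Corank 2; j^3 = (s + t)^3 is a perfect cube, so E-series; the 4-jet and mu = 7 give E_7.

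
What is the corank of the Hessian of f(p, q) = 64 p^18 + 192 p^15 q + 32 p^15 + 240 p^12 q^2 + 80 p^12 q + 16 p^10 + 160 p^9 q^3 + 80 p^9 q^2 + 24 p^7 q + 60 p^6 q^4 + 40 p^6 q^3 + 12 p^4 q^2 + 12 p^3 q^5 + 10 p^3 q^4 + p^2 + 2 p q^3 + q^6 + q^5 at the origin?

1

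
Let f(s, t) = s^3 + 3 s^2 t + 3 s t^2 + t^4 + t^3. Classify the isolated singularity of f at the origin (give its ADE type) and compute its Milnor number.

Type E6, Milnor number mu = 6.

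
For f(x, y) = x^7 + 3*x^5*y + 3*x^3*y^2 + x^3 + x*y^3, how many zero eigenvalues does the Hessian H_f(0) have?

Hessian at 0 has rank 0.

2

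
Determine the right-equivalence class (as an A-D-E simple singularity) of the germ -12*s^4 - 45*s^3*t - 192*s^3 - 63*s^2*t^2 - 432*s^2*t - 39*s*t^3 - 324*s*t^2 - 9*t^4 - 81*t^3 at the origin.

E_7

The Hessian of f at 0 is [[0, 0], [0, 0]] with rank 0, so corank 2. A Groebner basis of the Jacobian ideal J(f) in C{s,t} is {196608*s^2 + 294912*s*t + t^4 + 64*t^3 + 110592*t^2, s^3 + 1008*s^2 + 1512*s*t + 3*t^3/4 + 567*t^2, s^2*t - 832*s^2 - 1248*s*t - 5*t^3/6 - 468*t^2, 512*s^2 + s*t^2 + 768*s*t + 11*t^3/12 + 288*t^2}; counting standard monomials gives mu = 7. Corank 2; j^3 = -3*(4*s + 3*t)^3 is a perfect cube, so E-series; the 4-jet and mu = 7 give E_7.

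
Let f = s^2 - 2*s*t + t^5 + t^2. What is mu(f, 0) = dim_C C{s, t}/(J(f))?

The Hessian of f at 0 has rank 1. Corank 1: A-series; mu = 4 gives A_4.

4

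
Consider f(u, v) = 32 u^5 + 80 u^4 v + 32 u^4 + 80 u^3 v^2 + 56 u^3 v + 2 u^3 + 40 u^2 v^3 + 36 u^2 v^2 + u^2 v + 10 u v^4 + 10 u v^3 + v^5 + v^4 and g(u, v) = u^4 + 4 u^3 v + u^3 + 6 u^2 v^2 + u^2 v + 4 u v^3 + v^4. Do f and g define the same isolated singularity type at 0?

The Hessian of f at 0 has rank 0. Corank 2; j^3 = u^2*(2*u + v) has shape L^2 M (L != M), so D-series; mu = 5 gives D_5. The Hessian of g at 0 has rank 0. Corank 2; j^3 = u^2*(u + v) has shape L^2 M (L != M), so D-series; mu = 5 gives D_5. Both have type D_5, hence right-equivalent.

Yes.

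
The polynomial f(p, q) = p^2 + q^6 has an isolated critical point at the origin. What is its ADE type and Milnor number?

The Hessian of f at 0 has rank 1. Corank 1: A-series; mu = 5 gives A_5.

Type A_{5}, Milnor number mu = 5.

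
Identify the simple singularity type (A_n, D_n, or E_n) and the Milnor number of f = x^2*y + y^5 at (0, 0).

Type D6, Milnor number mu = 6.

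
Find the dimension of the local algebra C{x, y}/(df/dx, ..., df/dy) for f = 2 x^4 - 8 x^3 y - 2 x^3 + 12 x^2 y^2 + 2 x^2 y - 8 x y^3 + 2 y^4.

5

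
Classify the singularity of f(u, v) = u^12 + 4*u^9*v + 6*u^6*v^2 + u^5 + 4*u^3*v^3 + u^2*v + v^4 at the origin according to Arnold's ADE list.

D_5

The Hessian of f at 0 is [[0, 0], [0, 0]] with rank 0, so corank 2. A Groebner basis of the Jacobian ideal J(f) in C{u,v} is {u^3, u^2/4 + v^3, u*v}; counting standard monomials gives mu = 5. Corank 2; j^3 = u^2*v has shape L^2 M (L != M), so D-series; mu = 5 gives D_5.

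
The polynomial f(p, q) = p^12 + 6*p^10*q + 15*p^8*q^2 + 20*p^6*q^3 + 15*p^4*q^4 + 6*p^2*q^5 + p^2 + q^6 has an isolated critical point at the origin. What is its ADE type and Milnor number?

The Hessian of f at 0 is [[2, 0], [0, 0]] with rank 1, so corank 1. A Groebner basis of the Jacobian ideal J(f) in C{p,q} is {q^5, p}; counting standard monomials gives mu = 5. Corank 1: A-series; mu = 5 gives A_5.

Type A_5, Milnor number mu = 5.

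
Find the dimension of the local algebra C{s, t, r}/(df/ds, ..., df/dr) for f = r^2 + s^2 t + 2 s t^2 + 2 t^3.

4

The Hessian of f at 0 has rank 1. Corank 2; j^3 = t*(s^2 + 2*s*t + 2*t^2) splits into three distinct lines over C (the quadratic factor has nonzero discriminant), so D_4.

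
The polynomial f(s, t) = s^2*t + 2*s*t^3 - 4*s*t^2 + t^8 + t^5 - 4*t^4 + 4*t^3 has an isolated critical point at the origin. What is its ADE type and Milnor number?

Type D_9, Milnor number mu = 9.

The Hessian of f at 0 is [[0, 0], [0, 0]] with rank 0, so corank 2. A Groebner basis of the Jacobian ideal J(f) in C{s,t} is {s^4 + 24*s^3 - 112*s^2*t - s^2 + 175*s*t^2 + 98*s*t - 192*t^2, s^3*t + 6*s^3 - 24*s^2*t - s^2/8 + 255*s*t^2/8 + 65*s*t/4 - 32*t^2, s^3 + s^2*t^2 - 2*s^2*t, s*t + t^3 - 2*t^2}; counting standard monomials gives mu = 9. Corank 2; j^3 = t*(s - 2*t)^2 has shape L^2 M (L != M), so D-series; mu = 9 gives D_9.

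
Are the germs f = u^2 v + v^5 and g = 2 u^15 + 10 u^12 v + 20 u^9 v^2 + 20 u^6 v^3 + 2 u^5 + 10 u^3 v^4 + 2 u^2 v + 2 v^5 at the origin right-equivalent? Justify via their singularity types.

The Hessian of f at 0 has rank 0. Corank 2; j^3 = u^2*v has shape L^2 M (L != M), so D-series; mu = 6 gives D_6. The Hessian of g at 0 has rank 0. Corank 2; j^3 = 2*u^2*v has shape L^2 M (L != M), so D-series; mu = 6 gives D_6. Both have type D_6, hence right-equivalent.

Yes.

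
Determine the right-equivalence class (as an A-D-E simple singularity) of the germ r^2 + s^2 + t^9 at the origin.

The Hessian of f at 0 has rank 2. Corank 1: A-series; mu = 8 gives A_8.

A_{8}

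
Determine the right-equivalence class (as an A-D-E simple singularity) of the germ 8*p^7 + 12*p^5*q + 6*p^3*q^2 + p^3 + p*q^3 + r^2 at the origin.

E7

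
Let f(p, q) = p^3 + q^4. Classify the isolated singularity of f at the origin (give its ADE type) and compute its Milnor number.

The Hessian of f at 0 has rank 0. Corank 2; j^3 = p^3 is a perfect cube, so E-series; the 4-jet and mu = 6 give E_6.

Type E_6, Milnor number mu = 6.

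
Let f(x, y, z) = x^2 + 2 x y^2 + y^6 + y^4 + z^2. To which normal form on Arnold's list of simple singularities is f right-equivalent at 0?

A5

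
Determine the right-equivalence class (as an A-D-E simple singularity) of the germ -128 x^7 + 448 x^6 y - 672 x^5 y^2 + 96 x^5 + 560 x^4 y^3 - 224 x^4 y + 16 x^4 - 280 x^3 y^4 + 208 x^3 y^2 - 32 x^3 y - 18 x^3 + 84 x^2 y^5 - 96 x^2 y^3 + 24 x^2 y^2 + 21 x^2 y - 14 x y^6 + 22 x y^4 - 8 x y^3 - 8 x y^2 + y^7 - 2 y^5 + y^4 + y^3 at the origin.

D5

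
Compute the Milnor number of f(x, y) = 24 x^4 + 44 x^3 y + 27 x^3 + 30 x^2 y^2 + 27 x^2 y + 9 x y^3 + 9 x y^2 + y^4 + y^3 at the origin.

7

The Hessian of f at 0 has rank 0. Corank 2; j^3 = (3*x + y)^3 is a perfect cube, so E-series; the 4-jet and mu = 7 give E_7.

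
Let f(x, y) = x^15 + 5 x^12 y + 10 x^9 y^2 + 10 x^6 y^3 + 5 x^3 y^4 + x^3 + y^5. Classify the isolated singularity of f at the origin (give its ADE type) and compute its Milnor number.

Type E8, Milnor number mu = 8.

The Hessian of f at 0 has rank 0. Corank 2; j^3 = x^3 is a perfect cube, so E-series; the 5-jet and mu = 8 give E_8.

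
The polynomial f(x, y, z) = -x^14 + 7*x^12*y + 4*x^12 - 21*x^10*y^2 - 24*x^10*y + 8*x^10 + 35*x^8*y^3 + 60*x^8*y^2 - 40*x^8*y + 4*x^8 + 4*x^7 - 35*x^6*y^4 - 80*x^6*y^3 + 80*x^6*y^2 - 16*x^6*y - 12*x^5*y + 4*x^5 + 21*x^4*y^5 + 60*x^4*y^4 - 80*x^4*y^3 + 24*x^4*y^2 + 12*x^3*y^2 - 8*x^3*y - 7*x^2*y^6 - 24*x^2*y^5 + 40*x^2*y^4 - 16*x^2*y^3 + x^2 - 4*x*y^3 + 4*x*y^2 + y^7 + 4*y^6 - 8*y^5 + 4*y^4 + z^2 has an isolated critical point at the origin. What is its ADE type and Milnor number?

Type A6, Milnor number mu = 6.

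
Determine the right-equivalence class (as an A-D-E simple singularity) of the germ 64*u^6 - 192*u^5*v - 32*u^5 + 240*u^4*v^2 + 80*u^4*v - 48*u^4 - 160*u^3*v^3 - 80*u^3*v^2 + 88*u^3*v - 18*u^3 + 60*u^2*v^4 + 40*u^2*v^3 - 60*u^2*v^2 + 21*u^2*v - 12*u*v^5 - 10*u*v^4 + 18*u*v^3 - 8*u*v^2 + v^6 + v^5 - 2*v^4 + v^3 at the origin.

The Hessian of f at 0 is [[0, 0], [0, 0]] with rank 0, so corank 2. A Groebner basis of the Jacobian ideal J(f) in C{u,v} is {-1701*u^2/4 + 4941*u*v/16 + v^4 + 15*v^3/16 - 891*v^2/16, u^3 + 33*u^2/8 - 101*u*v/32 - 5*v^3/96 + 19*v^2/32, u^2*v + 63*u^2/8 - 195*u*v/32 - 41*v^3/288 + 37*v^2/32, 45*u^2/4 + u*v^2 - 141*u*v/16 - 55*v^3/144 + 27*v^2/16}; counting standard monomials gives mu = 7. Corank 2; j^3 = -(2*u - v)*(3*u - v)^2 has shape L^2 M (L != M), so D-series; mu = 7 gives D_7.

D_7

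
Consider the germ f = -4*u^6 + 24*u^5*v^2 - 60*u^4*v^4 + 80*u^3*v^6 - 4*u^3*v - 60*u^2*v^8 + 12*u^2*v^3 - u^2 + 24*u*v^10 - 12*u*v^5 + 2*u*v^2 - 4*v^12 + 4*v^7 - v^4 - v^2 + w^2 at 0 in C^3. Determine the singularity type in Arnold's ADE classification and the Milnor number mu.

The Hessian of f at 0 has rank 3. Corank 0: nondegenerate Morse point, so A_1.

Type A1, Milnor number mu = 1.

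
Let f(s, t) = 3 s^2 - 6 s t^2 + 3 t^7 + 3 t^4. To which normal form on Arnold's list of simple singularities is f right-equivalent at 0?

A6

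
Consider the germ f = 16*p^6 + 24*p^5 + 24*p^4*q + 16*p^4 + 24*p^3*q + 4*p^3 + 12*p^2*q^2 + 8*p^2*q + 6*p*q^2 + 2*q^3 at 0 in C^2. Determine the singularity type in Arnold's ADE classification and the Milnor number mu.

The Hessian of f at 0 has rank 0. Corank 2; j^3 = 2*(p + q)*(2*p^2 + 2*p*q + q^2) splits into three distinct lines over C (the quadratic factor has nonzero discriminant), so D_4.

Type D_{4}, Milnor number mu = 4.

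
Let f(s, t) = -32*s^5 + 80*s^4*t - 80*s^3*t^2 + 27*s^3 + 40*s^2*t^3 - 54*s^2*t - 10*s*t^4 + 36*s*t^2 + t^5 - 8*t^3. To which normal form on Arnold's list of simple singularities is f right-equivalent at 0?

The Hessian of f at 0 has rank 0. Corank 2; j^3 = (3*s - 2*t)^3 is a perfect cube, so E-series; the 5-jet and mu = 8 give E_8.

E8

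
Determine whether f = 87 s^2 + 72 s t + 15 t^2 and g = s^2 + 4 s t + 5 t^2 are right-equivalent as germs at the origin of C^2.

Yes.

The Hessian of f at 0 has rank 2. Corank 0: nondegenerate Morse point, so A_1. The Hessian of g at 0 has rank 2. Corank 0: nondegenerate Morse point, so A_1. Both have type A_1, hence right-equivalent.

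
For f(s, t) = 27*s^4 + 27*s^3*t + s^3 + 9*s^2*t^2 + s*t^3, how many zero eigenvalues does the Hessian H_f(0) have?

2

The Hessian at 0 is [[0, 0], [0, 0]] of rank 0; hence corank 2.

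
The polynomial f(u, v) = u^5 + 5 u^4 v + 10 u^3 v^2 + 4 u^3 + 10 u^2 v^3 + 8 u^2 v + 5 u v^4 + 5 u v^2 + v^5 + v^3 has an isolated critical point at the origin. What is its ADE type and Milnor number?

Type D6, Milnor number mu = 6.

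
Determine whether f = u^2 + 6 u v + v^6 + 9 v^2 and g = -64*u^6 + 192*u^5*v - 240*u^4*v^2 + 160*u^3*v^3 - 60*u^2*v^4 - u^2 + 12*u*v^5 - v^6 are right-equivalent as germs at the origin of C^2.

Yes.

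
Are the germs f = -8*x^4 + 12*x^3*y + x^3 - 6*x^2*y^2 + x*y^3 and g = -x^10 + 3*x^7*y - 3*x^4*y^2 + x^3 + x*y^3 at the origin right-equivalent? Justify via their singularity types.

Yes.

The Hessian of f at 0 has rank 0. Corank 2; j^3 = x^3 is a perfect cube, so E-series; the 4-jet and mu = 7 give E_7. The Hessian of g at 0 has rank 0. Corank 2; j^3 = x^3 is a perfect cube, so E-series; the 4-jet and mu = 7 give E_7. Both have type E_7, hence right-equivalent.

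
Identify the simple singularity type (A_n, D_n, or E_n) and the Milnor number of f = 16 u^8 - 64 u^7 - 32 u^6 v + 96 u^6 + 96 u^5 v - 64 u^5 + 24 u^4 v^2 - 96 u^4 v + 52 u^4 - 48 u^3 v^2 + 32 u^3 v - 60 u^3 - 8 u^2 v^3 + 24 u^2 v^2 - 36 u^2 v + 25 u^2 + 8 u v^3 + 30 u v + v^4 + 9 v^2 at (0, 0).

The Hessian of f at 0 is [[50, 30], [30, 18]] with rank 1, so corank 1. A Groebner basis of the Jacobian ideal J(f) in C{u,v} is {u^2 - 5*u/6 - v/2, u*v + 25*u/18 + 5*v/6, -125*u/54 + v^2 - 25*v/18}; counting standard monomials gives mu = 3. Corank 1: A-series; mu = 3 gives A_3.

Type A3, Milnor number mu = 3.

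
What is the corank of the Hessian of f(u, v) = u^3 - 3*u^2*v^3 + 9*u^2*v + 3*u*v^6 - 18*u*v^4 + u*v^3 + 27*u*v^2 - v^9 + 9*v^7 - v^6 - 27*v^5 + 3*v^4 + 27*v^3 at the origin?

2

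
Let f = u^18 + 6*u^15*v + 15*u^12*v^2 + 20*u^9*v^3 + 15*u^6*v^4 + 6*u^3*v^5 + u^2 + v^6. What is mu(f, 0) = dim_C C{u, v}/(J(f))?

The Hessian of f at 0 has rank 1. Corank 1: A-series; mu = 5 gives A_5.

5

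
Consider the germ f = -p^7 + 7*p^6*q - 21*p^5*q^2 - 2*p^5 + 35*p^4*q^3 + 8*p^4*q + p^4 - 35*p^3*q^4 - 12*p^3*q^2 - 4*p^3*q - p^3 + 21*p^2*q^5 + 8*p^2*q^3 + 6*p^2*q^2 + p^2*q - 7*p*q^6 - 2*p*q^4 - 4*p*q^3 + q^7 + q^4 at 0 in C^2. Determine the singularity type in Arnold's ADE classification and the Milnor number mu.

The Hessian of f at 0 has rank 0. Corank 2; j^3 = -p^2*(p - q) has shape L^2 M (L != M), so D-series; mu = 5 gives D_5.

Type D5, Milnor number mu = 5.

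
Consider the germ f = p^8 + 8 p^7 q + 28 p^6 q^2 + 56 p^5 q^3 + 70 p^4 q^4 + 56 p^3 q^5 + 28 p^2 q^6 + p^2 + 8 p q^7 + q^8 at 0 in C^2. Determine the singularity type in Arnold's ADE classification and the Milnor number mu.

Type A_{7}, Milnor number mu = 7.

The Hessian of f at 0 is [[2, 0], [0, 0]] with rank 1, so corank 1. A Groebner basis of the Jacobian ideal J(f) in C{p,q} is {q^7, p}; counting standard monomials gives mu = 7. Corank 1: A-series; mu = 7 gives A_7.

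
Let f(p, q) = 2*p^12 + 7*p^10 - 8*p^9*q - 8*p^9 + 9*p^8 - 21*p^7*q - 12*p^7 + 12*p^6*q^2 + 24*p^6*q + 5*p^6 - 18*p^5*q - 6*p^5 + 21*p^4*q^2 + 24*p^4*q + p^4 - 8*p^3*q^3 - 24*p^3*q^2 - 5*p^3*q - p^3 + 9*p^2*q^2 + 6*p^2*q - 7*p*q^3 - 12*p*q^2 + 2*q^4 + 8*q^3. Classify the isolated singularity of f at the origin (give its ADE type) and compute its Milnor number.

Type E7, Milnor number mu = 7.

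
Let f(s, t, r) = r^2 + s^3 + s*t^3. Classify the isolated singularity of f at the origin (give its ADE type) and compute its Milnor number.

Type E7, Milnor number mu = 7.

The Hessian of f at 0 has rank 1. Corank 2; j^3 = s^3 is a perfect cube, so E-series; the 4-jet and mu = 7 give E_7.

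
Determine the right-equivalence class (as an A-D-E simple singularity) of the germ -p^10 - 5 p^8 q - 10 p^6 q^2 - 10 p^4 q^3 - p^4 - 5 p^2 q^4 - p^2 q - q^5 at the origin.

The Hessian of f at 0 is [[0, 0], [0, 0]] with rank 0, so corank 2. A Groebner basis of the Jacobian ideal J(f) in C{p,q} is {p^2/5 + q^4, p^3, p*q}; counting standard monomials gives mu = 6. Corank 2; j^3 = -p^2*q has shape L^2 M (L != M), so D-series; mu = 6 gives D_6.

D6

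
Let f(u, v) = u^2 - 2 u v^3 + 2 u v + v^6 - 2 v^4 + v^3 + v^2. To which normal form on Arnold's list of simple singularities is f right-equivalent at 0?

A_2

The Hessian of f at 0 has rank 1. Corank 1: A-series; mu = 2 gives A_2.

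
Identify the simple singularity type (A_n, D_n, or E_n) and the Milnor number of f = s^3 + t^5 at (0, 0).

The Hessian of f at 0 is [[0, 0], [0, 0]] with rank 0, so corank 2. A Groebner basis of the Jacobian ideal J(f) in C{s,t} is {t^4, s^2}; counting standard monomials gives mu = 8. Corank 2; j^3 = s^3 is a perfect cube, so E-series; the 5-jet and mu = 8 give E_8.

Type E_8, Milnor number mu = 8.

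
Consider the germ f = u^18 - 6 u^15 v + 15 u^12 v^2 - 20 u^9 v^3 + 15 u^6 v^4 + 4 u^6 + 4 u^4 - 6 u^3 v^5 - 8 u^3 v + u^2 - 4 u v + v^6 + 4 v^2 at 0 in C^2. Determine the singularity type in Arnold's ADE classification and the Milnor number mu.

The Hessian of f at 0 is [[2, -4], [-4, 8]] with rank 1, so corank 1. A Groebner basis of the Jacobian ideal J(f) in C{u,v} is {u*v^2 + u/8 - v/4, u/16 + v^3 - v/8, u^2 - 4*u*v + 4*v^2}; counting standard monomials gives mu = 5. Corank 1: A-series; mu = 5 gives A_5.

Type A_5, Milnor number mu = 5.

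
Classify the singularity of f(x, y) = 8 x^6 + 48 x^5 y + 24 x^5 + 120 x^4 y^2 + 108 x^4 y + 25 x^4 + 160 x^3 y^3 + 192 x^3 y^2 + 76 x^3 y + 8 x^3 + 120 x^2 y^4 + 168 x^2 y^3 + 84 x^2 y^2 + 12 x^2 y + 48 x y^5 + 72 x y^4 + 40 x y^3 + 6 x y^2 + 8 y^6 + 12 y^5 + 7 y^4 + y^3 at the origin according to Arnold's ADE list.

The Hessian of f at 0 is [[0, 0], [0, 0]] with rank 0, so corank 2. A Groebner basis of the Jacobian ideal J(f) in C{x,y} is {x^3 + 3*x^2 + 3*x*y + 3*y^2/4, x^2*y - 5*x^2 - 5*x*y - 5*y^2/4, 8*x^2 + x*y^2 + 8*x*y + 2*y^2, -12*x^2 - 12*x*y + y^3 - 3*y^2}; counting standard monomials gives mu = 6. Corank 2; j^3 = (2*x + y)^3 is a perfect cube, so E-series; the 4-jet and mu = 6 give E_6.

E_{6}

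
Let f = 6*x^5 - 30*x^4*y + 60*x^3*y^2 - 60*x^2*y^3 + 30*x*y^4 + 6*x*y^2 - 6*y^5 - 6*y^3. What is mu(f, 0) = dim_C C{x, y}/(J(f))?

6

The Hessian of f at 0 has rank 0. Corank 2; j^3 = 6*y^2*(x - y) has shape L^2 M (L != M), so D-series; mu = 6 gives D_6.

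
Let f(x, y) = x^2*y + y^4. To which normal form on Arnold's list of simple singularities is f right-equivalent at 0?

D_{5}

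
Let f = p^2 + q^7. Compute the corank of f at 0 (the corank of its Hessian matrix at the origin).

The Hessian at 0 is [[2, 0], [0, 0]] of rank 1; hence corank 1.

1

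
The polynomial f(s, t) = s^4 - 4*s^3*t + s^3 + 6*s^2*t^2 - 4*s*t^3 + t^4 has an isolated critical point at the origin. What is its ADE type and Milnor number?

Type E_6, Milnor number mu = 6.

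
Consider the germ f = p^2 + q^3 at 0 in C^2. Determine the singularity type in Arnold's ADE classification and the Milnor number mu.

Type A2, Milnor number mu = 2.

The Hessian of f at 0 has rank 1. Corank 1: A-series; mu = 2 gives A_2.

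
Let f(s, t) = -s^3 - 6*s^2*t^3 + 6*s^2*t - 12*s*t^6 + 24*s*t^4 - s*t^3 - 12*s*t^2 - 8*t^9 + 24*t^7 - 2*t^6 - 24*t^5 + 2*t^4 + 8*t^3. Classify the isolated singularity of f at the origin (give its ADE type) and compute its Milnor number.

Type E_7, Milnor number mu = 7.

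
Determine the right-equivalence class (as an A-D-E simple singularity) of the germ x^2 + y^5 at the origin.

A4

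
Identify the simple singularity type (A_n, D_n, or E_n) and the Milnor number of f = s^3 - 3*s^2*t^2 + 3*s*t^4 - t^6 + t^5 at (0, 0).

Type E8, Milnor number mu = 8.

The Hessian of f at 0 is [[0, 0], [0, 0]] with rank 0, so corank 2. A Groebner basis of the Jacobian ideal J(f) in C{s,t} is {t^4, s^3, -s^2/2 + s*t^2}; counting standard monomials gives mu = 8. Corank 2; j^3 = s^3 is a perfect cube, so E-series; the 5-jet and mu = 8 give E_8.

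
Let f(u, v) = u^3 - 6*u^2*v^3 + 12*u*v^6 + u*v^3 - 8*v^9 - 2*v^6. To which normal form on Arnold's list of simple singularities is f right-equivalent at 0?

The Hessian of f at 0 has rank 0. Corank 2; j^3 = u^3 is a perfect cube, so E-series; the 4-jet and mu = 7 give E_7.

E_7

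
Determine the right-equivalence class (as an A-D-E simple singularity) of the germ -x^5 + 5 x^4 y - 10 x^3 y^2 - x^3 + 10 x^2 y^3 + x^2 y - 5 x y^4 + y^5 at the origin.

The Hessian of f at 0 has rank 0. Corank 2; j^3 = -x^2*(x - y) has shape L^2 M (L != M), so D-series; mu = 6 gives D_6.

D6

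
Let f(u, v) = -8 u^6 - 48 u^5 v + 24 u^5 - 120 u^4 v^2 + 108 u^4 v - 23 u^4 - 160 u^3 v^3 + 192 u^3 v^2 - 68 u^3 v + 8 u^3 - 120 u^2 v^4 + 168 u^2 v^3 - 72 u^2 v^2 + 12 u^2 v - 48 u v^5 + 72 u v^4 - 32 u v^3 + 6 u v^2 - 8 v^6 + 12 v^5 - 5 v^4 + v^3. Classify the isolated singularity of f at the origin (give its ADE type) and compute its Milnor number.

The Hessian of f at 0 is [[0, 0], [0, 0]] with rank 0, so corank 2. A Groebner basis of the Jacobian ideal J(f) in C{u,v} is {u^3 - 3*u^2 - 3*u*v - 3*v^2/4, u^2*v + 5*u^2 + 5*u*v + 5*v^2/4, -8*u^2 + u*v^2 - 8*u*v - 2*v^2, 12*u^2 + 12*u*v + v^3 + 3*v^2}; counting standard monomials gives mu = 6. Corank 2; j^3 = (2*u + v)^3 is a perfect cube, so E-series; the 4-jet and mu = 6 give E_6.

Type E6, Milnor number mu = 6.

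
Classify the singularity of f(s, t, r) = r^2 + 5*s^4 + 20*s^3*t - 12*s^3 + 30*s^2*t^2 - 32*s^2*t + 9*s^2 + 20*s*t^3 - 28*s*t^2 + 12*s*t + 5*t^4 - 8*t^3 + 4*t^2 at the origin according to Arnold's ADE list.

The Hessian of f at 0 is [[18, 12, 0], [12, 8, 0], [0, 0, 2]] with rank 2, so corank 1. A Groebner basis of the Jacobian ideal J(f) in C{s,t,r} is {s^2 - 6*s - 4*t, s*t + 9*s + 6*t, -27*s/2 + t^2 - 9*t, r}; counting standard monomials gives mu = 3. Corank 1: A-series; mu = 3 gives A_3.

A_3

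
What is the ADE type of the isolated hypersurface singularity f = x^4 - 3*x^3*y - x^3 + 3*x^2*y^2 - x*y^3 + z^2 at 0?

E_7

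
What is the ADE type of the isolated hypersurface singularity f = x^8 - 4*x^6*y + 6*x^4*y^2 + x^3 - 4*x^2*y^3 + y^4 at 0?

E_{6}

The Hessian of f at 0 is [[0, 0], [0, 0]] with rank 0, so corank 2. A Groebner basis of the Jacobian ideal J(f) in C{x,y} is {y^3, x^2}; counting standard monomials gives mu = 6. Corank 2; j^3 = x^3 is a perfect cube, so E-series; the 4-jet and mu = 6 give E_6.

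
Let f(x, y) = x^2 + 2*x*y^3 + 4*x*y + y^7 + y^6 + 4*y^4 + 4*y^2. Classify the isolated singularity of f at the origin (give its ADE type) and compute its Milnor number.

Type A6, Milnor number mu = 6.

The Hessian of f at 0 is [[2, 4], [4, 8]] with rank 1, so corank 1. A Groebner basis of the Jacobian ideal J(f) in C{x,y} is {x + y^3 + 2*y, x^2 + 4*x*y + 4*y^2}; counting standard monomials gives mu = 6. Corank 1: A-series; mu = 6 gives A_6.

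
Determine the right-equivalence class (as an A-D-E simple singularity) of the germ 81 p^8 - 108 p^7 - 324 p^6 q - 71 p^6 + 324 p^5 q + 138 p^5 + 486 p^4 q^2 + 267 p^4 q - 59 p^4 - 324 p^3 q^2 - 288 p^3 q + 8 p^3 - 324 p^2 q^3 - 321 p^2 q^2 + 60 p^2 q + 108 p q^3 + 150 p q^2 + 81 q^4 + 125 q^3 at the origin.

The Hessian of f at 0 has rank 0. Corank 2; j^3 = (2*p + 5*q)^3 is a perfect cube, so E-series; the 4-jet and mu = 6 give E_6.

E_{6}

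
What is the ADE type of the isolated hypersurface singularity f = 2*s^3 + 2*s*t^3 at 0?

The Hessian of f at 0 has rank 0. Corank 2; j^3 = 2*s^3 is a perfect cube, so E-series; the 4-jet and mu = 7 give E_7.

E_7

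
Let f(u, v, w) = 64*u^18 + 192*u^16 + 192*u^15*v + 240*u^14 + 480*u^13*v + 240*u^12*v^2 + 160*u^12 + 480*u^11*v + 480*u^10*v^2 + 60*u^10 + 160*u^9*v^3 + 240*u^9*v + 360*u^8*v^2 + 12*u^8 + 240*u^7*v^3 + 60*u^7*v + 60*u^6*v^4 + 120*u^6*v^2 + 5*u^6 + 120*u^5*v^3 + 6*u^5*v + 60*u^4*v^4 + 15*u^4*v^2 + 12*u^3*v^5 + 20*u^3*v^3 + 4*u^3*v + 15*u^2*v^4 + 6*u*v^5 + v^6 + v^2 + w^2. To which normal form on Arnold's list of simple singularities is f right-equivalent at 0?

A_{5}

The Hessian of f at 0 is [[0, 0, 0], [0, 2, 0], [0, 0, 2]] with rank 2, so corank 1. A Groebner basis of the Jacobian ideal J(f) in C{u,v,w} is {u^3 + v/2, u^2*v, v^2, w}; counting standard monomials gives mu = 5. Corank 1: A-series; mu = 5 gives A_5.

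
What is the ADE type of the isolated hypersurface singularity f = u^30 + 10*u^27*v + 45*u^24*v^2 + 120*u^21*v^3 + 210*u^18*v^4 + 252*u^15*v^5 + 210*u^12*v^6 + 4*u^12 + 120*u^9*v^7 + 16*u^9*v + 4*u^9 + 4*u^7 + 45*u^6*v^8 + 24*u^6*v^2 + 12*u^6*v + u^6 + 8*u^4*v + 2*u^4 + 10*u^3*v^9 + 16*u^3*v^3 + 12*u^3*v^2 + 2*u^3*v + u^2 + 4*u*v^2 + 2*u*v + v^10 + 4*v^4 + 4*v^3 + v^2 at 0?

The Hessian of f at 0 is [[2, 2], [2, 2]] with rank 1, so corank 1. A Groebner basis of the Jacobian ideal J(f) in C{u,v} is {u^2*v^2 - 3471701*u^2*v/3115030 - 198664*u^2/1557515 - 4770449*u*v^2/3115030 - 1266149*u*v/1557515 + 455783*u/3115030 - 1045963*v^3/623006 - 611702*v^2/1557515 + 455783*v/3115030, 4066839*u^2*v/3115030 - 26419*u^2/1557515 + u*v^3 + 3918431*u*v^2/3115030 + 753891*u*v/1557515 - 671757*u/3115030 + 750053*v^3/623006 + 108553*v^2/1557515 - 671757*v/3115030, -573591*u^2*v/1557515 + 34357*u^2/1557515 + 328461*u*v^2/1557515 - 407373*u*v/1557515 + 173243*u/1557515 + v^4 - 44673*v^3/311503 - 95244*v^2/1557515 + 173243*v/1557515, u^3 + 125152*u^2*v/311503 + 28150*u^2/311503 - 28864*u*v^2/311503 - 131608*u*v/311503 + 138599*u/311503 - 356928*v^3/311503 + 117440*v^2/311503 + 138599*v/311503}; counting standard monomials gives mu = 9. Corank 1: A-series; mu = 9 gives A_9.

A_9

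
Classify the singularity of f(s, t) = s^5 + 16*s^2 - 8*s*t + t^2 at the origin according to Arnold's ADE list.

The Hessian of f at 0 is [[32, -8], [-8, 2]] with rank 1, so corank 1. A Groebner basis of the Jacobian ideal J(f) in C{s,t} is {t^4, s - t/4}; counting standard monomials gives mu = 4. Corank 1: A-series; mu = 4 gives A_4.

A_4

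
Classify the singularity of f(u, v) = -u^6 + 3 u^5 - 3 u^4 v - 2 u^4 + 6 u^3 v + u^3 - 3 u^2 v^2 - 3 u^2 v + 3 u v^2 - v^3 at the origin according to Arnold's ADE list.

E6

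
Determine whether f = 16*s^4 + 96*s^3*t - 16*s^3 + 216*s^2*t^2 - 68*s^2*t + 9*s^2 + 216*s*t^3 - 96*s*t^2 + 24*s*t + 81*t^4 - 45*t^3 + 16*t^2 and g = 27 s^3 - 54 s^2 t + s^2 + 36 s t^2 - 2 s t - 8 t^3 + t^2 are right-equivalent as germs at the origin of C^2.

The Hessian of f at 0 is [[18, 24], [24, 32]] with rank 1, so corank 1. A Groebner basis of the Jacobian ideal J(f) in C{s,t} is {t^2, s + 4*t/3}; counting standard monomials gives mu = 2. Corank 1: A-series; mu = 2 gives A_2. The Hessian of g at 0 is [[2, -2], [-2, 2]] with rank 1, so corank 1. A Groebner basis of the Jacobian ideal J(g) in C{s,t} is {t^2, s - t}; counting standard monomials gives mu = 2. Corank 1: A-series; mu = 2 gives A_2. Both have type A_2, hence right-equivalent.

Yes.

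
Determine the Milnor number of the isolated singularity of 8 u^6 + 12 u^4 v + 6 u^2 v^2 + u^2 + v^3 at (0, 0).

The Hessian of f at 0 has rank 1. Corank 1: A-series; mu = 2 gives A_2.

2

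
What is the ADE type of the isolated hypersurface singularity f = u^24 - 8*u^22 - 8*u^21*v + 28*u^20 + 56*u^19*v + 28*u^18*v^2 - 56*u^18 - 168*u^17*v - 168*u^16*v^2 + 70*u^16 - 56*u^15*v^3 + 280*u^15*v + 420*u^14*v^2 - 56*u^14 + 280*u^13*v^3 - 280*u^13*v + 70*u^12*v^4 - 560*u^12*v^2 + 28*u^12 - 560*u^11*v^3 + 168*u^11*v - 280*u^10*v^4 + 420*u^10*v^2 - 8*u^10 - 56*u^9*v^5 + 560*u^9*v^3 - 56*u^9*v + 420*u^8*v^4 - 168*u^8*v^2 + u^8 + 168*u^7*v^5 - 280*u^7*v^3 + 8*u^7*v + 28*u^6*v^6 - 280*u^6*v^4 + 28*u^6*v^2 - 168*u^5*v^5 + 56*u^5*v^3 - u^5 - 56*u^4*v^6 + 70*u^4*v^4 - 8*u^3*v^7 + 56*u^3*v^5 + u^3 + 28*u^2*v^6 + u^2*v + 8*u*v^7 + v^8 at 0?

The Hessian of f at 0 is [[0, 0], [0, 0]] with rank 0, so corank 2. A Groebner basis of the Jacobian ideal J(f) in C{u,v} is {-u*v/8 + v^7, u*v^2, u^2 + u*v}; counting standard monomials gives mu = 9. Corank 2; j^3 = u^2*(u + v) has shape L^2 M (L != M), so D-series; mu = 9 gives D_9.

D9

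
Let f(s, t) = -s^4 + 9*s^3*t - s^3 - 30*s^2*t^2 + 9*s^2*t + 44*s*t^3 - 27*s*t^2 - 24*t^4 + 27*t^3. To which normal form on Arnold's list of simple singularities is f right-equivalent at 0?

The Hessian of f at 0 is [[0, 0], [0, 0]] with rank 0, so corank 2. A Groebner basis of the Jacobian ideal J(f) in C{s,t} is {3*s^2 - 18*s*t + t^4 + t^3 + 27*t^2, s^3 + 45*s^2 - 270*s*t - 12*t^3 + 405*t^2, s^2*t + 11*s^2 - 66*s*t - 16*t^3/3 + 99*t^2, 2*s^2 + s*t^2 - 12*s*t - 7*t^3/3 + 18*t^2}; counting standard monomials gives mu = 7. Corank 2; j^3 = -(s - 3*t)^3 is a perfect cube, so E-series; the 4-jet and mu = 7 give E_7.

E7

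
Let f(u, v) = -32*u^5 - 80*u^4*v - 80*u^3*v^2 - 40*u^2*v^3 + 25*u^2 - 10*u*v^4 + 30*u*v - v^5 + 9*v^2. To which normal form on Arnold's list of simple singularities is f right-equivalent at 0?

A4

The Hessian of f at 0 is [[50, 30], [30, 18]] with rank 1, so corank 1. A Groebner basis of the Jacobian ideal J(f) in C{u,v} is {v^4, u + 3*v/5}; counting standard monomials gives mu = 4. Corank 1: A-series; mu = 4 gives A_4.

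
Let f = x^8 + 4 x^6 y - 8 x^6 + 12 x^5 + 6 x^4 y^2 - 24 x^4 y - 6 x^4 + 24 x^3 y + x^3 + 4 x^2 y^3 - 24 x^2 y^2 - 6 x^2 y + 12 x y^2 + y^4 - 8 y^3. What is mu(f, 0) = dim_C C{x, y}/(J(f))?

6

The Hessian of f at 0 has rank 0. Corank 2; j^3 = (x - 2*y)^3 is a perfect cube, so E-series; the 4-jet and mu = 6 give E_6.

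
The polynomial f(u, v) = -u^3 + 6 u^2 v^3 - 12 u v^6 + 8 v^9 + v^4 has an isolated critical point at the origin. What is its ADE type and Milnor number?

The Hessian of f at 0 has rank 0. Corank 2; j^3 = -u^3 is a perfect cube, so E-series; the 4-jet and mu = 6 give E_6.

Type E6, Milnor number mu = 6.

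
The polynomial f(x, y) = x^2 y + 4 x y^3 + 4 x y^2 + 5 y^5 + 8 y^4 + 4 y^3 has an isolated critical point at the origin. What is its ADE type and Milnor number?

The Hessian of f at 0 has rank 0. Corank 2; j^3 = y*(x + 2*y)^2 has shape L^2 M (L != M), so D-series; mu = 6 gives D_6.

Type D_{6}, Milnor number mu = 6.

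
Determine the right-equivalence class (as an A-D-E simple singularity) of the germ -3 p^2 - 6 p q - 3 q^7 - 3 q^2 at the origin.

A6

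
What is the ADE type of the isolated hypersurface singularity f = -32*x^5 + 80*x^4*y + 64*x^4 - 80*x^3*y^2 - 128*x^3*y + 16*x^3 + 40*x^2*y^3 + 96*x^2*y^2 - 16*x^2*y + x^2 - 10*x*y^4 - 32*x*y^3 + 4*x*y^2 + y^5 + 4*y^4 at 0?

A_{4}

The Hessian of f at 0 has rank 1. Corank 1: A-series; mu = 4 gives A_4.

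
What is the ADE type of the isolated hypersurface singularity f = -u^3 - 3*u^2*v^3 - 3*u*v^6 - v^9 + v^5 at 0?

E_8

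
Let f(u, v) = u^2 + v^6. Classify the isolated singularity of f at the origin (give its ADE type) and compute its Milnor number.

Type A5, Milnor number mu = 5.

The Hessian of f at 0 has rank 1. Corank 1: A-series; mu = 5 gives A_5.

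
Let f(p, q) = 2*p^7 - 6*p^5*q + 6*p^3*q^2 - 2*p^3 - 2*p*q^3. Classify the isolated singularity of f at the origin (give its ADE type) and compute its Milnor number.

Type E7, Milnor number mu = 7.

The Hessian of f at 0 has rank 0. Corank 2; j^3 = -2*p^3 is a perfect cube, so E-series; the 4-jet and mu = 7 give E_7.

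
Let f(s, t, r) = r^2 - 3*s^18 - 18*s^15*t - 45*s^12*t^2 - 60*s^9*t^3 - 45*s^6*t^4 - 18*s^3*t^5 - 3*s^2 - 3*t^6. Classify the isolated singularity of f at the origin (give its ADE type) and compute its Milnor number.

The Hessian of f at 0 has rank 2. Corank 1: A-series; mu = 5 gives A_5.

Type A5, Milnor number mu = 5.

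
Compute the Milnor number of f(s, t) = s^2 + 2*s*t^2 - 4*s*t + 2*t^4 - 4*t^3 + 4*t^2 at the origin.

3

The Hessian of f at 0 has rank 1. Corank 1: A-series; mu = 3 gives A_3.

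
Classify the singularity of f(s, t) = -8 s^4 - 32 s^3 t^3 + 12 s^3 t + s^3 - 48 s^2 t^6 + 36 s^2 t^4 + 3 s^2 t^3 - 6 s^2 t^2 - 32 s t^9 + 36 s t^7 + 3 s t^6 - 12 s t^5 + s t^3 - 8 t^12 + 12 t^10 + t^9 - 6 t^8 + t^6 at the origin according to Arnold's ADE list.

The Hessian of f at 0 has rank 0. Corank 2; j^3 = s^3 is a perfect cube, so E-series; the 4-jet and mu = 7 give E_7.

E7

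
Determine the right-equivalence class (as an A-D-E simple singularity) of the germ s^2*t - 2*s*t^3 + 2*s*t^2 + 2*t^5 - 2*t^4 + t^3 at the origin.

D6

The Hessian of f at 0 has rank 0. Corank 2; j^3 = t*(s + t)^2 has shape L^2 M (L != M), so D-series; mu = 6 gives D_6.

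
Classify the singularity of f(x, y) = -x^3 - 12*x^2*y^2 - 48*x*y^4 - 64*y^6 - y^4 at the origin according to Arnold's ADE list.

The Hessian of f at 0 has rank 0. Corank 2; j^3 = -x^3 is a perfect cube, so E-series; the 4-jet and mu = 6 give E_6.

E6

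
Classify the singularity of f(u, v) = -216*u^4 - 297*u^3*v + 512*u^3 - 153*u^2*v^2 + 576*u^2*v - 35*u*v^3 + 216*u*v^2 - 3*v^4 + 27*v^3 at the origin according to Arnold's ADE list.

E_7

The Hessian of f at 0 has rank 0. Corank 2; j^3 = (8*u + 3*v)^3 is a perfect cube, so E-series; the 4-jet and mu = 7 give E_7.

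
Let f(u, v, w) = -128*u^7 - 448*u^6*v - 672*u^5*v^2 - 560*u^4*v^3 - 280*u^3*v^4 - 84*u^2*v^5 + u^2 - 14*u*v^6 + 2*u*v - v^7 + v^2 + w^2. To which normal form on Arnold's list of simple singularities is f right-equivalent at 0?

A6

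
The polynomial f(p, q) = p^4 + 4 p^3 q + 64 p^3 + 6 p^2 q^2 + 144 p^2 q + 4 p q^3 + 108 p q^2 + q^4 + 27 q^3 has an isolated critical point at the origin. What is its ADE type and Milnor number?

Type E6, Milnor number mu = 6.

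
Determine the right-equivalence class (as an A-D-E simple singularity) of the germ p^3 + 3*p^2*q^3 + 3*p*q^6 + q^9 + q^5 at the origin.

The Hessian of f at 0 is [[0, 0], [0, 0]] with rank 0, so corank 2. A Groebner basis of the Jacobian ideal J(f) in C{p,q} is {p^2/2 + p*q^3, q^4, p^3, p^2*q}; counting standard monomials gives mu = 8. Corank 2; j^3 = p^3 is a perfect cube, so E-series; the 5-jet and mu = 8 give E_8.

E_{8}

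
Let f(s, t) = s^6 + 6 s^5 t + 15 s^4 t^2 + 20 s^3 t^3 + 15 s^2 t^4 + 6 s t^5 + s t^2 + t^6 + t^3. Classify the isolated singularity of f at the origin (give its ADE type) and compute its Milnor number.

The Hessian of f at 0 is [[0, 0], [0, 0]] with rank 0, so corank 2. A Groebner basis of the Jacobian ideal J(f) in C{s,t} is {s^5 + t^2/6, t^3, s*t + t^2}; counting standard monomials gives mu = 7. Corank 2; j^3 = t^2*(s + t) has shape L^2 M (L != M), so D-series; mu = 7 gives D_7.

Type D_{7}, Milnor number mu = 7.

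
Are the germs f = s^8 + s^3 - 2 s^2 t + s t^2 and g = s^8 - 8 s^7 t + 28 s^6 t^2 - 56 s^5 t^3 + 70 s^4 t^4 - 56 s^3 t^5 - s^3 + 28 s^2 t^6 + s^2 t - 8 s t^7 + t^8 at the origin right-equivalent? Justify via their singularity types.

Yes.

The Hessian of f at 0 has rank 0. Corank 2; j^3 = s*(s - t)^2 has shape L^2 M (L != M), so D-series; mu = 9 gives D_9. The Hessian of g at 0 has rank 0. Corank 2; j^3 = -s^2*(s - t) has shape L^2 M (L != M), so D-series; mu = 9 gives D_9. Both have type D_9, hence right-equivalent.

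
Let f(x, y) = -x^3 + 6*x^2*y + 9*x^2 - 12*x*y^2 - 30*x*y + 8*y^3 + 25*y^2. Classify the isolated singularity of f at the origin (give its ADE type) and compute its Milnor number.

Type A2, Milnor number mu = 2.

The Hessian of f at 0 is [[18, -30], [-30, 50]] with rank 1, so corank 1. A Groebner basis of the Jacobian ideal J(f) in C{x,y} is {y^2, x - 5*y/3}; counting standard monomials gives mu = 2. Corank 1: A-series; mu = 2 gives A_2.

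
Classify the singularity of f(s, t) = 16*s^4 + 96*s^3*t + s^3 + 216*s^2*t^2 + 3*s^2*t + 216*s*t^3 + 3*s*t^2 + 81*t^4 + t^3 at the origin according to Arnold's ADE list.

The Hessian of f at 0 has rank 0. Corank 2; j^3 = (s + t)^3 is a perfect cube, so E-series; the 4-jet and mu = 6 give E_6.

E6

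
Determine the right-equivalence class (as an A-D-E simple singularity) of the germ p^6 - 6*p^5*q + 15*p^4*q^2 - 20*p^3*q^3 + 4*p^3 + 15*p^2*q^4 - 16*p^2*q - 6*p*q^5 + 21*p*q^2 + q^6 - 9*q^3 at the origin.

The Hessian of f at 0 has rank 0. Corank 2; j^3 = (p - q)*(2*p - 3*q)^2 has shape L^2 M (L != M), so D-series; mu = 7 gives D_7.

D_7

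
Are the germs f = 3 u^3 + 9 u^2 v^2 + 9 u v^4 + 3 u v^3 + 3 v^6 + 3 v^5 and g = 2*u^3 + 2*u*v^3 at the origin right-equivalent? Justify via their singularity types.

Yes.

The Hessian of f at 0 has rank 0. Corank 2; j^3 = 3*u^3 is a perfect cube, so E-series; the 4-jet and mu = 7 give E_7. The Hessian of g at 0 has rank 0. Corank 2; j^3 = 2*u^3 is a perfect cube, so E-series; the 4-jet and mu = 7 give E_7. Both have type E_7, hence right-equivalent.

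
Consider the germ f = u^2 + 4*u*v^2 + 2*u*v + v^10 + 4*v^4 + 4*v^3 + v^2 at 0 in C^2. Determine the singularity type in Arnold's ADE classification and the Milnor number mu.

Type A9, Milnor number mu = 9.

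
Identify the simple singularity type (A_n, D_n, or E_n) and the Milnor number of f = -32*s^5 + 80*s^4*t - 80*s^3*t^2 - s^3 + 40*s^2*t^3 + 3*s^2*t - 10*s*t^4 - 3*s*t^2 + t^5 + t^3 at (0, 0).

The Hessian of f at 0 has rank 0. Corank 2; j^3 = -(s - t)^3 is a perfect cube, so E-series; the 5-jet and mu = 8 give E_8.

Type E_8, Milnor number mu = 8.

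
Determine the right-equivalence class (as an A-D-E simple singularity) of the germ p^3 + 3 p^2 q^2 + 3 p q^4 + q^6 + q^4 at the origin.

E_{6}

The Hessian of f at 0 has rank 0. Corank 2; j^3 = p^3 is a perfect cube, so E-series; the 4-jet and mu = 6 give E_6.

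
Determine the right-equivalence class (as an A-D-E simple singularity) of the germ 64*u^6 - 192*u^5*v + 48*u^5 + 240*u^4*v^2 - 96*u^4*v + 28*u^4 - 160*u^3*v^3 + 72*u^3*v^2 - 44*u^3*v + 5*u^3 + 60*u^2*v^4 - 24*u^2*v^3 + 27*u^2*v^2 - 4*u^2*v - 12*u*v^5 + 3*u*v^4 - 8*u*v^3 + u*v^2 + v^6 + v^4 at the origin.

D_4

The Hessian of f at 0 has rank 0. Corank 2; j^3 = u*(5*u^2 - 4*u*v + v^2) splits into three distinct lines over C (the quadratic factor has nonzero discriminant), so D_4.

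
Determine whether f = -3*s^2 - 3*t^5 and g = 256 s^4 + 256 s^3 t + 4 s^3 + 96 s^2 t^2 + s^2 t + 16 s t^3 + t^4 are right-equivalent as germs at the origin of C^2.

No.

The Hessian of f at 0 is [[-6, 0], [0, 0]] with rank 1, so corank 1. A Groebner basis of the Jacobian ideal J(f) in C{s,t} is {t^4, s}; counting standard monomials gives mu = 4. Corank 1: A-series; mu = 4 gives A_4. The Hessian of g at 0 is [[0, 0], [0, 0]] with rank 0, so corank 2. A Groebner basis of the Jacobian ideal J(g) in C{s,t} is {s*t^2, -s*t/16 + t^3, s^2 + s*t/4}; counting standard monomials gives mu = 5. Corank 2; j^3 = s^2*(4*s + t) has shape L^2 M (L != M), so D-series; mu = 5 gives D_5. f is A_4 but g is D_5, hence not right-equivalent.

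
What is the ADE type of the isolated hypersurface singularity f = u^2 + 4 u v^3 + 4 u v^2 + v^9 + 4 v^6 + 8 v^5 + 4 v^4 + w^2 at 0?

A8

The Hessian of f at 0 is [[2, 0, 0], [0, 0, 0], [0, 0, 2]] with rank 2, so corank 1. A Groebner basis of the Jacobian ideal J(f) in C{u,v,w} is {u^2*v^2 - 2*u^2*v + 3*u^2 + 8*u*v^2 - 2*u*v + 2*u + 4*v^2, u^3 + 6*u^2*v - 10*u^2 - 28*u*v^2 + 8*u*v - 8*u - 16*v^2, u/2 + v^3 + v^2, w}; counting standard monomials gives mu = 8. Corank 1: A-series; mu = 8 gives A_8.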